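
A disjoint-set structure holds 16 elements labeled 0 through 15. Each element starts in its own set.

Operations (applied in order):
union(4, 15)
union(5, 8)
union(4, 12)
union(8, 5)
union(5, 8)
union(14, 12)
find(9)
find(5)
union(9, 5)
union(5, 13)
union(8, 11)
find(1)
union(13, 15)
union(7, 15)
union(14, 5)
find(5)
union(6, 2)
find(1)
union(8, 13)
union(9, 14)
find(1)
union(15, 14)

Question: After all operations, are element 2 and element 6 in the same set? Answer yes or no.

Step 1: union(4, 15) -> merged; set of 4 now {4, 15}
Step 2: union(5, 8) -> merged; set of 5 now {5, 8}
Step 3: union(4, 12) -> merged; set of 4 now {4, 12, 15}
Step 4: union(8, 5) -> already same set; set of 8 now {5, 8}
Step 5: union(5, 8) -> already same set; set of 5 now {5, 8}
Step 6: union(14, 12) -> merged; set of 14 now {4, 12, 14, 15}
Step 7: find(9) -> no change; set of 9 is {9}
Step 8: find(5) -> no change; set of 5 is {5, 8}
Step 9: union(9, 5) -> merged; set of 9 now {5, 8, 9}
Step 10: union(5, 13) -> merged; set of 5 now {5, 8, 9, 13}
Step 11: union(8, 11) -> merged; set of 8 now {5, 8, 9, 11, 13}
Step 12: find(1) -> no change; set of 1 is {1}
Step 13: union(13, 15) -> merged; set of 13 now {4, 5, 8, 9, 11, 12, 13, 14, 15}
Step 14: union(7, 15) -> merged; set of 7 now {4, 5, 7, 8, 9, 11, 12, 13, 14, 15}
Step 15: union(14, 5) -> already same set; set of 14 now {4, 5, 7, 8, 9, 11, 12, 13, 14, 15}
Step 16: find(5) -> no change; set of 5 is {4, 5, 7, 8, 9, 11, 12, 13, 14, 15}
Step 17: union(6, 2) -> merged; set of 6 now {2, 6}
Step 18: find(1) -> no change; set of 1 is {1}
Step 19: union(8, 13) -> already same set; set of 8 now {4, 5, 7, 8, 9, 11, 12, 13, 14, 15}
Step 20: union(9, 14) -> already same set; set of 9 now {4, 5, 7, 8, 9, 11, 12, 13, 14, 15}
Step 21: find(1) -> no change; set of 1 is {1}
Step 22: union(15, 14) -> already same set; set of 15 now {4, 5, 7, 8, 9, 11, 12, 13, 14, 15}
Set of 2: {2, 6}; 6 is a member.

Answer: yes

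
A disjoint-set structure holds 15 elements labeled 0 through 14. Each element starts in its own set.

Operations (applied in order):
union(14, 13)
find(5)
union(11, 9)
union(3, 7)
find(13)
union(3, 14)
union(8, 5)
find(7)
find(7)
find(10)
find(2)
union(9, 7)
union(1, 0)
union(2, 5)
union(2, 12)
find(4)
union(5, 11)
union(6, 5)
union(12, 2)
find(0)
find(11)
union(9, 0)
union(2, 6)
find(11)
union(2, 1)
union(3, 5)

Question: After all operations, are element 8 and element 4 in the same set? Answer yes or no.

Answer: no

Derivation:
Step 1: union(14, 13) -> merged; set of 14 now {13, 14}
Step 2: find(5) -> no change; set of 5 is {5}
Step 3: union(11, 9) -> merged; set of 11 now {9, 11}
Step 4: union(3, 7) -> merged; set of 3 now {3, 7}
Step 5: find(13) -> no change; set of 13 is {13, 14}
Step 6: union(3, 14) -> merged; set of 3 now {3, 7, 13, 14}
Step 7: union(8, 5) -> merged; set of 8 now {5, 8}
Step 8: find(7) -> no change; set of 7 is {3, 7, 13, 14}
Step 9: find(7) -> no change; set of 7 is {3, 7, 13, 14}
Step 10: find(10) -> no change; set of 10 is {10}
Step 11: find(2) -> no change; set of 2 is {2}
Step 12: union(9, 7) -> merged; set of 9 now {3, 7, 9, 11, 13, 14}
Step 13: union(1, 0) -> merged; set of 1 now {0, 1}
Step 14: union(2, 5) -> merged; set of 2 now {2, 5, 8}
Step 15: union(2, 12) -> merged; set of 2 now {2, 5, 8, 12}
Step 16: find(4) -> no change; set of 4 is {4}
Step 17: union(5, 11) -> merged; set of 5 now {2, 3, 5, 7, 8, 9, 11, 12, 13, 14}
Step 18: union(6, 5) -> merged; set of 6 now {2, 3, 5, 6, 7, 8, 9, 11, 12, 13, 14}
Step 19: union(12, 2) -> already same set; set of 12 now {2, 3, 5, 6, 7, 8, 9, 11, 12, 13, 14}
Step 20: find(0) -> no change; set of 0 is {0, 1}
Step 21: find(11) -> no change; set of 11 is {2, 3, 5, 6, 7, 8, 9, 11, 12, 13, 14}
Step 22: union(9, 0) -> merged; set of 9 now {0, 1, 2, 3, 5, 6, 7, 8, 9, 11, 12, 13, 14}
Step 23: union(2, 6) -> already same set; set of 2 now {0, 1, 2, 3, 5, 6, 7, 8, 9, 11, 12, 13, 14}
Step 24: find(11) -> no change; set of 11 is {0, 1, 2, 3, 5, 6, 7, 8, 9, 11, 12, 13, 14}
Step 25: union(2, 1) -> already same set; set of 2 now {0, 1, 2, 3, 5, 6, 7, 8, 9, 11, 12, 13, 14}
Step 26: union(3, 5) -> already same set; set of 3 now {0, 1, 2, 3, 5, 6, 7, 8, 9, 11, 12, 13, 14}
Set of 8: {0, 1, 2, 3, 5, 6, 7, 8, 9, 11, 12, 13, 14}; 4 is not a member.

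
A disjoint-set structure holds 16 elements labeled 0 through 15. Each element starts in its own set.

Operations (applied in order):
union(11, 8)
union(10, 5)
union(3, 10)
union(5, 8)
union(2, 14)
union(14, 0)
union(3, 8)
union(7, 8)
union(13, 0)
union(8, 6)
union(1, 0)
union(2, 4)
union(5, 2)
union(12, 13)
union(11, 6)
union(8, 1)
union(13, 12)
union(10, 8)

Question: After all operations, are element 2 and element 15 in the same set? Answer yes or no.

Step 1: union(11, 8) -> merged; set of 11 now {8, 11}
Step 2: union(10, 5) -> merged; set of 10 now {5, 10}
Step 3: union(3, 10) -> merged; set of 3 now {3, 5, 10}
Step 4: union(5, 8) -> merged; set of 5 now {3, 5, 8, 10, 11}
Step 5: union(2, 14) -> merged; set of 2 now {2, 14}
Step 6: union(14, 0) -> merged; set of 14 now {0, 2, 14}
Step 7: union(3, 8) -> already same set; set of 3 now {3, 5, 8, 10, 11}
Step 8: union(7, 8) -> merged; set of 7 now {3, 5, 7, 8, 10, 11}
Step 9: union(13, 0) -> merged; set of 13 now {0, 2, 13, 14}
Step 10: union(8, 6) -> merged; set of 8 now {3, 5, 6, 7, 8, 10, 11}
Step 11: union(1, 0) -> merged; set of 1 now {0, 1, 2, 13, 14}
Step 12: union(2, 4) -> merged; set of 2 now {0, 1, 2, 4, 13, 14}
Step 13: union(5, 2) -> merged; set of 5 now {0, 1, 2, 3, 4, 5, 6, 7, 8, 10, 11, 13, 14}
Step 14: union(12, 13) -> merged; set of 12 now {0, 1, 2, 3, 4, 5, 6, 7, 8, 10, 11, 12, 13, 14}
Step 15: union(11, 6) -> already same set; set of 11 now {0, 1, 2, 3, 4, 5, 6, 7, 8, 10, 11, 12, 13, 14}
Step 16: union(8, 1) -> already same set; set of 8 now {0, 1, 2, 3, 4, 5, 6, 7, 8, 10, 11, 12, 13, 14}
Step 17: union(13, 12) -> already same set; set of 13 now {0, 1, 2, 3, 4, 5, 6, 7, 8, 10, 11, 12, 13, 14}
Step 18: union(10, 8) -> already same set; set of 10 now {0, 1, 2, 3, 4, 5, 6, 7, 8, 10, 11, 12, 13, 14}
Set of 2: {0, 1, 2, 3, 4, 5, 6, 7, 8, 10, 11, 12, 13, 14}; 15 is not a member.

Answer: no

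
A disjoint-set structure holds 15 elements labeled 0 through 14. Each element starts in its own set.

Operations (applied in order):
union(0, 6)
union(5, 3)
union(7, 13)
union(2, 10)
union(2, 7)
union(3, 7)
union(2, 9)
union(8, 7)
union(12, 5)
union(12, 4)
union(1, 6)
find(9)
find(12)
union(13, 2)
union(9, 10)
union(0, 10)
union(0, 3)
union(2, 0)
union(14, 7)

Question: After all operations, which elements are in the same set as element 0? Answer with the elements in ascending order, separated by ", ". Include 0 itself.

Step 1: union(0, 6) -> merged; set of 0 now {0, 6}
Step 2: union(5, 3) -> merged; set of 5 now {3, 5}
Step 3: union(7, 13) -> merged; set of 7 now {7, 13}
Step 4: union(2, 10) -> merged; set of 2 now {2, 10}
Step 5: union(2, 7) -> merged; set of 2 now {2, 7, 10, 13}
Step 6: union(3, 7) -> merged; set of 3 now {2, 3, 5, 7, 10, 13}
Step 7: union(2, 9) -> merged; set of 2 now {2, 3, 5, 7, 9, 10, 13}
Step 8: union(8, 7) -> merged; set of 8 now {2, 3, 5, 7, 8, 9, 10, 13}
Step 9: union(12, 5) -> merged; set of 12 now {2, 3, 5, 7, 8, 9, 10, 12, 13}
Step 10: union(12, 4) -> merged; set of 12 now {2, 3, 4, 5, 7, 8, 9, 10, 12, 13}
Step 11: union(1, 6) -> merged; set of 1 now {0, 1, 6}
Step 12: find(9) -> no change; set of 9 is {2, 3, 4, 5, 7, 8, 9, 10, 12, 13}
Step 13: find(12) -> no change; set of 12 is {2, 3, 4, 5, 7, 8, 9, 10, 12, 13}
Step 14: union(13, 2) -> already same set; set of 13 now {2, 3, 4, 5, 7, 8, 9, 10, 12, 13}
Step 15: union(9, 10) -> already same set; set of 9 now {2, 3, 4, 5, 7, 8, 9, 10, 12, 13}
Step 16: union(0, 10) -> merged; set of 0 now {0, 1, 2, 3, 4, 5, 6, 7, 8, 9, 10, 12, 13}
Step 17: union(0, 3) -> already same set; set of 0 now {0, 1, 2, 3, 4, 5, 6, 7, 8, 9, 10, 12, 13}
Step 18: union(2, 0) -> already same set; set of 2 now {0, 1, 2, 3, 4, 5, 6, 7, 8, 9, 10, 12, 13}
Step 19: union(14, 7) -> merged; set of 14 now {0, 1, 2, 3, 4, 5, 6, 7, 8, 9, 10, 12, 13, 14}
Component of 0: {0, 1, 2, 3, 4, 5, 6, 7, 8, 9, 10, 12, 13, 14}

Answer: 0, 1, 2, 3, 4, 5, 6, 7, 8, 9, 10, 12, 13, 14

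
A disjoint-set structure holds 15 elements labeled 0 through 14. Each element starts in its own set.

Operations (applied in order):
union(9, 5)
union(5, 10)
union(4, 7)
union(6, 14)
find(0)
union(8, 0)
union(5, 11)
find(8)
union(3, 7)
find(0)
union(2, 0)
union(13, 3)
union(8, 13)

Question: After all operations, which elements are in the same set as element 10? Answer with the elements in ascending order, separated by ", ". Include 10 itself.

Answer: 5, 9, 10, 11

Derivation:
Step 1: union(9, 5) -> merged; set of 9 now {5, 9}
Step 2: union(5, 10) -> merged; set of 5 now {5, 9, 10}
Step 3: union(4, 7) -> merged; set of 4 now {4, 7}
Step 4: union(6, 14) -> merged; set of 6 now {6, 14}
Step 5: find(0) -> no change; set of 0 is {0}
Step 6: union(8, 0) -> merged; set of 8 now {0, 8}
Step 7: union(5, 11) -> merged; set of 5 now {5, 9, 10, 11}
Step 8: find(8) -> no change; set of 8 is {0, 8}
Step 9: union(3, 7) -> merged; set of 3 now {3, 4, 7}
Step 10: find(0) -> no change; set of 0 is {0, 8}
Step 11: union(2, 0) -> merged; set of 2 now {0, 2, 8}
Step 12: union(13, 3) -> merged; set of 13 now {3, 4, 7, 13}
Step 13: union(8, 13) -> merged; set of 8 now {0, 2, 3, 4, 7, 8, 13}
Component of 10: {5, 9, 10, 11}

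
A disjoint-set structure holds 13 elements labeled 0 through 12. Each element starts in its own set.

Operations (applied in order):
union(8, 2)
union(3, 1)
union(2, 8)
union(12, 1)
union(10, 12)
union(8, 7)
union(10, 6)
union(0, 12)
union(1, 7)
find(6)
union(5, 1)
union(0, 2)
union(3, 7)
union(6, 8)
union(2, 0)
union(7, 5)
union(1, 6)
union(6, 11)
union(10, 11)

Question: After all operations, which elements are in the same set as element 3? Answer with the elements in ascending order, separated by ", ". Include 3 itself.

Answer: 0, 1, 2, 3, 5, 6, 7, 8, 10, 11, 12

Derivation:
Step 1: union(8, 2) -> merged; set of 8 now {2, 8}
Step 2: union(3, 1) -> merged; set of 3 now {1, 3}
Step 3: union(2, 8) -> already same set; set of 2 now {2, 8}
Step 4: union(12, 1) -> merged; set of 12 now {1, 3, 12}
Step 5: union(10, 12) -> merged; set of 10 now {1, 3, 10, 12}
Step 6: union(8, 7) -> merged; set of 8 now {2, 7, 8}
Step 7: union(10, 6) -> merged; set of 10 now {1, 3, 6, 10, 12}
Step 8: union(0, 12) -> merged; set of 0 now {0, 1, 3, 6, 10, 12}
Step 9: union(1, 7) -> merged; set of 1 now {0, 1, 2, 3, 6, 7, 8, 10, 12}
Step 10: find(6) -> no change; set of 6 is {0, 1, 2, 3, 6, 7, 8, 10, 12}
Step 11: union(5, 1) -> merged; set of 5 now {0, 1, 2, 3, 5, 6, 7, 8, 10, 12}
Step 12: union(0, 2) -> already same set; set of 0 now {0, 1, 2, 3, 5, 6, 7, 8, 10, 12}
Step 13: union(3, 7) -> already same set; set of 3 now {0, 1, 2, 3, 5, 6, 7, 8, 10, 12}
Step 14: union(6, 8) -> already same set; set of 6 now {0, 1, 2, 3, 5, 6, 7, 8, 10, 12}
Step 15: union(2, 0) -> already same set; set of 2 now {0, 1, 2, 3, 5, 6, 7, 8, 10, 12}
Step 16: union(7, 5) -> already same set; set of 7 now {0, 1, 2, 3, 5, 6, 7, 8, 10, 12}
Step 17: union(1, 6) -> already same set; set of 1 now {0, 1, 2, 3, 5, 6, 7, 8, 10, 12}
Step 18: union(6, 11) -> merged; set of 6 now {0, 1, 2, 3, 5, 6, 7, 8, 10, 11, 12}
Step 19: union(10, 11) -> already same set; set of 10 now {0, 1, 2, 3, 5, 6, 7, 8, 10, 11, 12}
Component of 3: {0, 1, 2, 3, 5, 6, 7, 8, 10, 11, 12}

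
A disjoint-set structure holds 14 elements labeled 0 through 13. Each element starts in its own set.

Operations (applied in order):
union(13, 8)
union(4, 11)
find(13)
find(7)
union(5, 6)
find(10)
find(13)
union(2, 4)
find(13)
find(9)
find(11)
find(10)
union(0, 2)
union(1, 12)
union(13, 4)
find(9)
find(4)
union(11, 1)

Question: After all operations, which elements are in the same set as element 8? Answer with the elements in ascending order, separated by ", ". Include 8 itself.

Step 1: union(13, 8) -> merged; set of 13 now {8, 13}
Step 2: union(4, 11) -> merged; set of 4 now {4, 11}
Step 3: find(13) -> no change; set of 13 is {8, 13}
Step 4: find(7) -> no change; set of 7 is {7}
Step 5: union(5, 6) -> merged; set of 5 now {5, 6}
Step 6: find(10) -> no change; set of 10 is {10}
Step 7: find(13) -> no change; set of 13 is {8, 13}
Step 8: union(2, 4) -> merged; set of 2 now {2, 4, 11}
Step 9: find(13) -> no change; set of 13 is {8, 13}
Step 10: find(9) -> no change; set of 9 is {9}
Step 11: find(11) -> no change; set of 11 is {2, 4, 11}
Step 12: find(10) -> no change; set of 10 is {10}
Step 13: union(0, 2) -> merged; set of 0 now {0, 2, 4, 11}
Step 14: union(1, 12) -> merged; set of 1 now {1, 12}
Step 15: union(13, 4) -> merged; set of 13 now {0, 2, 4, 8, 11, 13}
Step 16: find(9) -> no change; set of 9 is {9}
Step 17: find(4) -> no change; set of 4 is {0, 2, 4, 8, 11, 13}
Step 18: union(11, 1) -> merged; set of 11 now {0, 1, 2, 4, 8, 11, 12, 13}
Component of 8: {0, 1, 2, 4, 8, 11, 12, 13}

Answer: 0, 1, 2, 4, 8, 11, 12, 13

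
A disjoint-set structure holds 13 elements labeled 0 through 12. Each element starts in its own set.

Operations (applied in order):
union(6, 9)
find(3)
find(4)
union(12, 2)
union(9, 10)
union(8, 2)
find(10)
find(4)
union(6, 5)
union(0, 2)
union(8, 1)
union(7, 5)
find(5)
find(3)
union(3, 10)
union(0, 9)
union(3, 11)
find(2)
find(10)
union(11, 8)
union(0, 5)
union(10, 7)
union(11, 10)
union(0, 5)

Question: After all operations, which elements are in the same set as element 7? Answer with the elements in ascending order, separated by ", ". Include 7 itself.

Step 1: union(6, 9) -> merged; set of 6 now {6, 9}
Step 2: find(3) -> no change; set of 3 is {3}
Step 3: find(4) -> no change; set of 4 is {4}
Step 4: union(12, 2) -> merged; set of 12 now {2, 12}
Step 5: union(9, 10) -> merged; set of 9 now {6, 9, 10}
Step 6: union(8, 2) -> merged; set of 8 now {2, 8, 12}
Step 7: find(10) -> no change; set of 10 is {6, 9, 10}
Step 8: find(4) -> no change; set of 4 is {4}
Step 9: union(6, 5) -> merged; set of 6 now {5, 6, 9, 10}
Step 10: union(0, 2) -> merged; set of 0 now {0, 2, 8, 12}
Step 11: union(8, 1) -> merged; set of 8 now {0, 1, 2, 8, 12}
Step 12: union(7, 5) -> merged; set of 7 now {5, 6, 7, 9, 10}
Step 13: find(5) -> no change; set of 5 is {5, 6, 7, 9, 10}
Step 14: find(3) -> no change; set of 3 is {3}
Step 15: union(3, 10) -> merged; set of 3 now {3, 5, 6, 7, 9, 10}
Step 16: union(0, 9) -> merged; set of 0 now {0, 1, 2, 3, 5, 6, 7, 8, 9, 10, 12}
Step 17: union(3, 11) -> merged; set of 3 now {0, 1, 2, 3, 5, 6, 7, 8, 9, 10, 11, 12}
Step 18: find(2) -> no change; set of 2 is {0, 1, 2, 3, 5, 6, 7, 8, 9, 10, 11, 12}
Step 19: find(10) -> no change; set of 10 is {0, 1, 2, 3, 5, 6, 7, 8, 9, 10, 11, 12}
Step 20: union(11, 8) -> already same set; set of 11 now {0, 1, 2, 3, 5, 6, 7, 8, 9, 10, 11, 12}
Step 21: union(0, 5) -> already same set; set of 0 now {0, 1, 2, 3, 5, 6, 7, 8, 9, 10, 11, 12}
Step 22: union(10, 7) -> already same set; set of 10 now {0, 1, 2, 3, 5, 6, 7, 8, 9, 10, 11, 12}
Step 23: union(11, 10) -> already same set; set of 11 now {0, 1, 2, 3, 5, 6, 7, 8, 9, 10, 11, 12}
Step 24: union(0, 5) -> already same set; set of 0 now {0, 1, 2, 3, 5, 6, 7, 8, 9, 10, 11, 12}
Component of 7: {0, 1, 2, 3, 5, 6, 7, 8, 9, 10, 11, 12}

Answer: 0, 1, 2, 3, 5, 6, 7, 8, 9, 10, 11, 12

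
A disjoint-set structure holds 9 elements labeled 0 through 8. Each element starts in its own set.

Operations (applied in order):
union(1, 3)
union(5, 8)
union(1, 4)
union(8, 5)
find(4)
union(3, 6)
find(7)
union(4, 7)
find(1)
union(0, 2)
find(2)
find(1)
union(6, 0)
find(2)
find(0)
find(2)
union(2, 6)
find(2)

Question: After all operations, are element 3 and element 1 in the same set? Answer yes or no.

Answer: yes

Derivation:
Step 1: union(1, 3) -> merged; set of 1 now {1, 3}
Step 2: union(5, 8) -> merged; set of 5 now {5, 8}
Step 3: union(1, 4) -> merged; set of 1 now {1, 3, 4}
Step 4: union(8, 5) -> already same set; set of 8 now {5, 8}
Step 5: find(4) -> no change; set of 4 is {1, 3, 4}
Step 6: union(3, 6) -> merged; set of 3 now {1, 3, 4, 6}
Step 7: find(7) -> no change; set of 7 is {7}
Step 8: union(4, 7) -> merged; set of 4 now {1, 3, 4, 6, 7}
Step 9: find(1) -> no change; set of 1 is {1, 3, 4, 6, 7}
Step 10: union(0, 2) -> merged; set of 0 now {0, 2}
Step 11: find(2) -> no change; set of 2 is {0, 2}
Step 12: find(1) -> no change; set of 1 is {1, 3, 4, 6, 7}
Step 13: union(6, 0) -> merged; set of 6 now {0, 1, 2, 3, 4, 6, 7}
Step 14: find(2) -> no change; set of 2 is {0, 1, 2, 3, 4, 6, 7}
Step 15: find(0) -> no change; set of 0 is {0, 1, 2, 3, 4, 6, 7}
Step 16: find(2) -> no change; set of 2 is {0, 1, 2, 3, 4, 6, 7}
Step 17: union(2, 6) -> already same set; set of 2 now {0, 1, 2, 3, 4, 6, 7}
Step 18: find(2) -> no change; set of 2 is {0, 1, 2, 3, 4, 6, 7}
Set of 3: {0, 1, 2, 3, 4, 6, 7}; 1 is a member.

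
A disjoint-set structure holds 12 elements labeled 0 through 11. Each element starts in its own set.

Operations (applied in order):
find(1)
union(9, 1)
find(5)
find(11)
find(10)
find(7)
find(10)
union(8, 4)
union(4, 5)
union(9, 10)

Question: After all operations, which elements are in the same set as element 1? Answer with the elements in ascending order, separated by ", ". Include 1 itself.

Step 1: find(1) -> no change; set of 1 is {1}
Step 2: union(9, 1) -> merged; set of 9 now {1, 9}
Step 3: find(5) -> no change; set of 5 is {5}
Step 4: find(11) -> no change; set of 11 is {11}
Step 5: find(10) -> no change; set of 10 is {10}
Step 6: find(7) -> no change; set of 7 is {7}
Step 7: find(10) -> no change; set of 10 is {10}
Step 8: union(8, 4) -> merged; set of 8 now {4, 8}
Step 9: union(4, 5) -> merged; set of 4 now {4, 5, 8}
Step 10: union(9, 10) -> merged; set of 9 now {1, 9, 10}
Component of 1: {1, 9, 10}

Answer: 1, 9, 10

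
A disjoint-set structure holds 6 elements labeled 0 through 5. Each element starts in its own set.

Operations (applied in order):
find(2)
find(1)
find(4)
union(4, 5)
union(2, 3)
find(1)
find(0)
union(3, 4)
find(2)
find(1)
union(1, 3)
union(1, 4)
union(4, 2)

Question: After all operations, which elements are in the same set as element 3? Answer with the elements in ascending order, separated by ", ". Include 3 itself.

Answer: 1, 2, 3, 4, 5

Derivation:
Step 1: find(2) -> no change; set of 2 is {2}
Step 2: find(1) -> no change; set of 1 is {1}
Step 3: find(4) -> no change; set of 4 is {4}
Step 4: union(4, 5) -> merged; set of 4 now {4, 5}
Step 5: union(2, 3) -> merged; set of 2 now {2, 3}
Step 6: find(1) -> no change; set of 1 is {1}
Step 7: find(0) -> no change; set of 0 is {0}
Step 8: union(3, 4) -> merged; set of 3 now {2, 3, 4, 5}
Step 9: find(2) -> no change; set of 2 is {2, 3, 4, 5}
Step 10: find(1) -> no change; set of 1 is {1}
Step 11: union(1, 3) -> merged; set of 1 now {1, 2, 3, 4, 5}
Step 12: union(1, 4) -> already same set; set of 1 now {1, 2, 3, 4, 5}
Step 13: union(4, 2) -> already same set; set of 4 now {1, 2, 3, 4, 5}
Component of 3: {1, 2, 3, 4, 5}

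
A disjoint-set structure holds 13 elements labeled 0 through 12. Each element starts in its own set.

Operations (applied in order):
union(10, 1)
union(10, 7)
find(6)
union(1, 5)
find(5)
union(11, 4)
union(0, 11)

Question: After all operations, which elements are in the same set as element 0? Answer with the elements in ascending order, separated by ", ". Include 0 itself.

Answer: 0, 4, 11

Derivation:
Step 1: union(10, 1) -> merged; set of 10 now {1, 10}
Step 2: union(10, 7) -> merged; set of 10 now {1, 7, 10}
Step 3: find(6) -> no change; set of 6 is {6}
Step 4: union(1, 5) -> merged; set of 1 now {1, 5, 7, 10}
Step 5: find(5) -> no change; set of 5 is {1, 5, 7, 10}
Step 6: union(11, 4) -> merged; set of 11 now {4, 11}
Step 7: union(0, 11) -> merged; set of 0 now {0, 4, 11}
Component of 0: {0, 4, 11}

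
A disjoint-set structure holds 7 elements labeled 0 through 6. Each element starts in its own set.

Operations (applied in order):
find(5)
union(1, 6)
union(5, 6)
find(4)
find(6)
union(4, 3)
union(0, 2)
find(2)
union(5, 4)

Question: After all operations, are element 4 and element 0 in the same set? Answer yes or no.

Answer: no

Derivation:
Step 1: find(5) -> no change; set of 5 is {5}
Step 2: union(1, 6) -> merged; set of 1 now {1, 6}
Step 3: union(5, 6) -> merged; set of 5 now {1, 5, 6}
Step 4: find(4) -> no change; set of 4 is {4}
Step 5: find(6) -> no change; set of 6 is {1, 5, 6}
Step 6: union(4, 3) -> merged; set of 4 now {3, 4}
Step 7: union(0, 2) -> merged; set of 0 now {0, 2}
Step 8: find(2) -> no change; set of 2 is {0, 2}
Step 9: union(5, 4) -> merged; set of 5 now {1, 3, 4, 5, 6}
Set of 4: {1, 3, 4, 5, 6}; 0 is not a member.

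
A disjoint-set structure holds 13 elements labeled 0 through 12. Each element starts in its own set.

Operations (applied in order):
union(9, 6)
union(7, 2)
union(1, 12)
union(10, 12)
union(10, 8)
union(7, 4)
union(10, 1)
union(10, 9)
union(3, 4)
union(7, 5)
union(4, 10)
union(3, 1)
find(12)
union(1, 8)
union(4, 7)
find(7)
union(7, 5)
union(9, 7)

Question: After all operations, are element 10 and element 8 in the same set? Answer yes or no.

Step 1: union(9, 6) -> merged; set of 9 now {6, 9}
Step 2: union(7, 2) -> merged; set of 7 now {2, 7}
Step 3: union(1, 12) -> merged; set of 1 now {1, 12}
Step 4: union(10, 12) -> merged; set of 10 now {1, 10, 12}
Step 5: union(10, 8) -> merged; set of 10 now {1, 8, 10, 12}
Step 6: union(7, 4) -> merged; set of 7 now {2, 4, 7}
Step 7: union(10, 1) -> already same set; set of 10 now {1, 8, 10, 12}
Step 8: union(10, 9) -> merged; set of 10 now {1, 6, 8, 9, 10, 12}
Step 9: union(3, 4) -> merged; set of 3 now {2, 3, 4, 7}
Step 10: union(7, 5) -> merged; set of 7 now {2, 3, 4, 5, 7}
Step 11: union(4, 10) -> merged; set of 4 now {1, 2, 3, 4, 5, 6, 7, 8, 9, 10, 12}
Step 12: union(3, 1) -> already same set; set of 3 now {1, 2, 3, 4, 5, 6, 7, 8, 9, 10, 12}
Step 13: find(12) -> no change; set of 12 is {1, 2, 3, 4, 5, 6, 7, 8, 9, 10, 12}
Step 14: union(1, 8) -> already same set; set of 1 now {1, 2, 3, 4, 5, 6, 7, 8, 9, 10, 12}
Step 15: union(4, 7) -> already same set; set of 4 now {1, 2, 3, 4, 5, 6, 7, 8, 9, 10, 12}
Step 16: find(7) -> no change; set of 7 is {1, 2, 3, 4, 5, 6, 7, 8, 9, 10, 12}
Step 17: union(7, 5) -> already same set; set of 7 now {1, 2, 3, 4, 5, 6, 7, 8, 9, 10, 12}
Step 18: union(9, 7) -> already same set; set of 9 now {1, 2, 3, 4, 5, 6, 7, 8, 9, 10, 12}
Set of 10: {1, 2, 3, 4, 5, 6, 7, 8, 9, 10, 12}; 8 is a member.

Answer: yes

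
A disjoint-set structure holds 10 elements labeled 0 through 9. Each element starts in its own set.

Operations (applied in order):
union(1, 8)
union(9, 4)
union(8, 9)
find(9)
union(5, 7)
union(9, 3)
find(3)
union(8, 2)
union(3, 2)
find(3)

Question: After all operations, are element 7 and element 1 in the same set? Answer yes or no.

Answer: no

Derivation:
Step 1: union(1, 8) -> merged; set of 1 now {1, 8}
Step 2: union(9, 4) -> merged; set of 9 now {4, 9}
Step 3: union(8, 9) -> merged; set of 8 now {1, 4, 8, 9}
Step 4: find(9) -> no change; set of 9 is {1, 4, 8, 9}
Step 5: union(5, 7) -> merged; set of 5 now {5, 7}
Step 6: union(9, 3) -> merged; set of 9 now {1, 3, 4, 8, 9}
Step 7: find(3) -> no change; set of 3 is {1, 3, 4, 8, 9}
Step 8: union(8, 2) -> merged; set of 8 now {1, 2, 3, 4, 8, 9}
Step 9: union(3, 2) -> already same set; set of 3 now {1, 2, 3, 4, 8, 9}
Step 10: find(3) -> no change; set of 3 is {1, 2, 3, 4, 8, 9}
Set of 7: {5, 7}; 1 is not a member.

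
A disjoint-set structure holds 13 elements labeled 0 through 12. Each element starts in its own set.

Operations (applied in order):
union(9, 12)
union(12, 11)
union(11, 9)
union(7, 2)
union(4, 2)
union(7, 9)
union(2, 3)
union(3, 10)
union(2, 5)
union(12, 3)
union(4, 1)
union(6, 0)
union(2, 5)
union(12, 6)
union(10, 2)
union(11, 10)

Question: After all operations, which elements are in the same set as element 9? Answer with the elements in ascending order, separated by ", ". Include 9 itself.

Answer: 0, 1, 2, 3, 4, 5, 6, 7, 9, 10, 11, 12

Derivation:
Step 1: union(9, 12) -> merged; set of 9 now {9, 12}
Step 2: union(12, 11) -> merged; set of 12 now {9, 11, 12}
Step 3: union(11, 9) -> already same set; set of 11 now {9, 11, 12}
Step 4: union(7, 2) -> merged; set of 7 now {2, 7}
Step 5: union(4, 2) -> merged; set of 4 now {2, 4, 7}
Step 6: union(7, 9) -> merged; set of 7 now {2, 4, 7, 9, 11, 12}
Step 7: union(2, 3) -> merged; set of 2 now {2, 3, 4, 7, 9, 11, 12}
Step 8: union(3, 10) -> merged; set of 3 now {2, 3, 4, 7, 9, 10, 11, 12}
Step 9: union(2, 5) -> merged; set of 2 now {2, 3, 4, 5, 7, 9, 10, 11, 12}
Step 10: union(12, 3) -> already same set; set of 12 now {2, 3, 4, 5, 7, 9, 10, 11, 12}
Step 11: union(4, 1) -> merged; set of 4 now {1, 2, 3, 4, 5, 7, 9, 10, 11, 12}
Step 12: union(6, 0) -> merged; set of 6 now {0, 6}
Step 13: union(2, 5) -> already same set; set of 2 now {1, 2, 3, 4, 5, 7, 9, 10, 11, 12}
Step 14: union(12, 6) -> merged; set of 12 now {0, 1, 2, 3, 4, 5, 6, 7, 9, 10, 11, 12}
Step 15: union(10, 2) -> already same set; set of 10 now {0, 1, 2, 3, 4, 5, 6, 7, 9, 10, 11, 12}
Step 16: union(11, 10) -> already same set; set of 11 now {0, 1, 2, 3, 4, 5, 6, 7, 9, 10, 11, 12}
Component of 9: {0, 1, 2, 3, 4, 5, 6, 7, 9, 10, 11, 12}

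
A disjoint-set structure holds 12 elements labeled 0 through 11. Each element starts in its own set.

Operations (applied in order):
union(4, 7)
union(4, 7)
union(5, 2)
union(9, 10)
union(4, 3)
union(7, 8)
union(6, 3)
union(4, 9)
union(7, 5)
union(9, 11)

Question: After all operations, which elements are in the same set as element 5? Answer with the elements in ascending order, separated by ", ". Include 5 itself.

Step 1: union(4, 7) -> merged; set of 4 now {4, 7}
Step 2: union(4, 7) -> already same set; set of 4 now {4, 7}
Step 3: union(5, 2) -> merged; set of 5 now {2, 5}
Step 4: union(9, 10) -> merged; set of 9 now {9, 10}
Step 5: union(4, 3) -> merged; set of 4 now {3, 4, 7}
Step 6: union(7, 8) -> merged; set of 7 now {3, 4, 7, 8}
Step 7: union(6, 3) -> merged; set of 6 now {3, 4, 6, 7, 8}
Step 8: union(4, 9) -> merged; set of 4 now {3, 4, 6, 7, 8, 9, 10}
Step 9: union(7, 5) -> merged; set of 7 now {2, 3, 4, 5, 6, 7, 8, 9, 10}
Step 10: union(9, 11) -> merged; set of 9 now {2, 3, 4, 5, 6, 7, 8, 9, 10, 11}
Component of 5: {2, 3, 4, 5, 6, 7, 8, 9, 10, 11}

Answer: 2, 3, 4, 5, 6, 7, 8, 9, 10, 11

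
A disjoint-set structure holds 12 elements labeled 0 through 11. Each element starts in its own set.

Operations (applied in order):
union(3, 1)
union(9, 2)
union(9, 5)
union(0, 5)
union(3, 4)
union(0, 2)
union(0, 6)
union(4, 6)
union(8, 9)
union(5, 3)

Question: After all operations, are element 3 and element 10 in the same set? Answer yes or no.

Answer: no

Derivation:
Step 1: union(3, 1) -> merged; set of 3 now {1, 3}
Step 2: union(9, 2) -> merged; set of 9 now {2, 9}
Step 3: union(9, 5) -> merged; set of 9 now {2, 5, 9}
Step 4: union(0, 5) -> merged; set of 0 now {0, 2, 5, 9}
Step 5: union(3, 4) -> merged; set of 3 now {1, 3, 4}
Step 6: union(0, 2) -> already same set; set of 0 now {0, 2, 5, 9}
Step 7: union(0, 6) -> merged; set of 0 now {0, 2, 5, 6, 9}
Step 8: union(4, 6) -> merged; set of 4 now {0, 1, 2, 3, 4, 5, 6, 9}
Step 9: union(8, 9) -> merged; set of 8 now {0, 1, 2, 3, 4, 5, 6, 8, 9}
Step 10: union(5, 3) -> already same set; set of 5 now {0, 1, 2, 3, 4, 5, 6, 8, 9}
Set of 3: {0, 1, 2, 3, 4, 5, 6, 8, 9}; 10 is not a member.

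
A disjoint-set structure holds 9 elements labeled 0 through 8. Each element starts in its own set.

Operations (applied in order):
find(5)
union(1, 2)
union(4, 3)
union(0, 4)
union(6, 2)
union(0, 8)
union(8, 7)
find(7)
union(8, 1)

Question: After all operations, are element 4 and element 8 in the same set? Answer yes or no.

Step 1: find(5) -> no change; set of 5 is {5}
Step 2: union(1, 2) -> merged; set of 1 now {1, 2}
Step 3: union(4, 3) -> merged; set of 4 now {3, 4}
Step 4: union(0, 4) -> merged; set of 0 now {0, 3, 4}
Step 5: union(6, 2) -> merged; set of 6 now {1, 2, 6}
Step 6: union(0, 8) -> merged; set of 0 now {0, 3, 4, 8}
Step 7: union(8, 7) -> merged; set of 8 now {0, 3, 4, 7, 8}
Step 8: find(7) -> no change; set of 7 is {0, 3, 4, 7, 8}
Step 9: union(8, 1) -> merged; set of 8 now {0, 1, 2, 3, 4, 6, 7, 8}
Set of 4: {0, 1, 2, 3, 4, 6, 7, 8}; 8 is a member.

Answer: yes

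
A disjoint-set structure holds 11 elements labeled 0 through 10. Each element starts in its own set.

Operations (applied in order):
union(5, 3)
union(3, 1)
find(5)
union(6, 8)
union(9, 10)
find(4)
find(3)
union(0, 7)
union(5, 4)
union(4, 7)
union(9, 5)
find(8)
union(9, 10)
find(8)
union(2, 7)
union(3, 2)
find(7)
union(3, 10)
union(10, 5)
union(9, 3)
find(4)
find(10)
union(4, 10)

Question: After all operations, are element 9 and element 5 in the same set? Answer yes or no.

Step 1: union(5, 3) -> merged; set of 5 now {3, 5}
Step 2: union(3, 1) -> merged; set of 3 now {1, 3, 5}
Step 3: find(5) -> no change; set of 5 is {1, 3, 5}
Step 4: union(6, 8) -> merged; set of 6 now {6, 8}
Step 5: union(9, 10) -> merged; set of 9 now {9, 10}
Step 6: find(4) -> no change; set of 4 is {4}
Step 7: find(3) -> no change; set of 3 is {1, 3, 5}
Step 8: union(0, 7) -> merged; set of 0 now {0, 7}
Step 9: union(5, 4) -> merged; set of 5 now {1, 3, 4, 5}
Step 10: union(4, 7) -> merged; set of 4 now {0, 1, 3, 4, 5, 7}
Step 11: union(9, 5) -> merged; set of 9 now {0, 1, 3, 4, 5, 7, 9, 10}
Step 12: find(8) -> no change; set of 8 is {6, 8}
Step 13: union(9, 10) -> already same set; set of 9 now {0, 1, 3, 4, 5, 7, 9, 10}
Step 14: find(8) -> no change; set of 8 is {6, 8}
Step 15: union(2, 7) -> merged; set of 2 now {0, 1, 2, 3, 4, 5, 7, 9, 10}
Step 16: union(3, 2) -> already same set; set of 3 now {0, 1, 2, 3, 4, 5, 7, 9, 10}
Step 17: find(7) -> no change; set of 7 is {0, 1, 2, 3, 4, 5, 7, 9, 10}
Step 18: union(3, 10) -> already same set; set of 3 now {0, 1, 2, 3, 4, 5, 7, 9, 10}
Step 19: union(10, 5) -> already same set; set of 10 now {0, 1, 2, 3, 4, 5, 7, 9, 10}
Step 20: union(9, 3) -> already same set; set of 9 now {0, 1, 2, 3, 4, 5, 7, 9, 10}
Step 21: find(4) -> no change; set of 4 is {0, 1, 2, 3, 4, 5, 7, 9, 10}
Step 22: find(10) -> no change; set of 10 is {0, 1, 2, 3, 4, 5, 7, 9, 10}
Step 23: union(4, 10) -> already same set; set of 4 now {0, 1, 2, 3, 4, 5, 7, 9, 10}
Set of 9: {0, 1, 2, 3, 4, 5, 7, 9, 10}; 5 is a member.

Answer: yes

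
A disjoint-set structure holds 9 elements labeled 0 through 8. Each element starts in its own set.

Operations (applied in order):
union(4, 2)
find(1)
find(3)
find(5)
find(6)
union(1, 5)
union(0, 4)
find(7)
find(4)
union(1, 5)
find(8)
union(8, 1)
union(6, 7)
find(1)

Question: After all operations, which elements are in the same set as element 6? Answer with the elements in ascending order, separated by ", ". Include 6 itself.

Step 1: union(4, 2) -> merged; set of 4 now {2, 4}
Step 2: find(1) -> no change; set of 1 is {1}
Step 3: find(3) -> no change; set of 3 is {3}
Step 4: find(5) -> no change; set of 5 is {5}
Step 5: find(6) -> no change; set of 6 is {6}
Step 6: union(1, 5) -> merged; set of 1 now {1, 5}
Step 7: union(0, 4) -> merged; set of 0 now {0, 2, 4}
Step 8: find(7) -> no change; set of 7 is {7}
Step 9: find(4) -> no change; set of 4 is {0, 2, 4}
Step 10: union(1, 5) -> already same set; set of 1 now {1, 5}
Step 11: find(8) -> no change; set of 8 is {8}
Step 12: union(8, 1) -> merged; set of 8 now {1, 5, 8}
Step 13: union(6, 7) -> merged; set of 6 now {6, 7}
Step 14: find(1) -> no change; set of 1 is {1, 5, 8}
Component of 6: {6, 7}

Answer: 6, 7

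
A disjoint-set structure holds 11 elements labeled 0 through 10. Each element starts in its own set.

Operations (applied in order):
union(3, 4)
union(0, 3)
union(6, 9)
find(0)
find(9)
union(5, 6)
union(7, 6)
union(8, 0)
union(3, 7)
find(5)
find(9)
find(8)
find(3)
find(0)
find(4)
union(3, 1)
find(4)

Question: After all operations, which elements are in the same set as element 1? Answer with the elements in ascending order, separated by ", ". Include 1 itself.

Answer: 0, 1, 3, 4, 5, 6, 7, 8, 9

Derivation:
Step 1: union(3, 4) -> merged; set of 3 now {3, 4}
Step 2: union(0, 3) -> merged; set of 0 now {0, 3, 4}
Step 3: union(6, 9) -> merged; set of 6 now {6, 9}
Step 4: find(0) -> no change; set of 0 is {0, 3, 4}
Step 5: find(9) -> no change; set of 9 is {6, 9}
Step 6: union(5, 6) -> merged; set of 5 now {5, 6, 9}
Step 7: union(7, 6) -> merged; set of 7 now {5, 6, 7, 9}
Step 8: union(8, 0) -> merged; set of 8 now {0, 3, 4, 8}
Step 9: union(3, 7) -> merged; set of 3 now {0, 3, 4, 5, 6, 7, 8, 9}
Step 10: find(5) -> no change; set of 5 is {0, 3, 4, 5, 6, 7, 8, 9}
Step 11: find(9) -> no change; set of 9 is {0, 3, 4, 5, 6, 7, 8, 9}
Step 12: find(8) -> no change; set of 8 is {0, 3, 4, 5, 6, 7, 8, 9}
Step 13: find(3) -> no change; set of 3 is {0, 3, 4, 5, 6, 7, 8, 9}
Step 14: find(0) -> no change; set of 0 is {0, 3, 4, 5, 6, 7, 8, 9}
Step 15: find(4) -> no change; set of 4 is {0, 3, 4, 5, 6, 7, 8, 9}
Step 16: union(3, 1) -> merged; set of 3 now {0, 1, 3, 4, 5, 6, 7, 8, 9}
Step 17: find(4) -> no change; set of 4 is {0, 1, 3, 4, 5, 6, 7, 8, 9}
Component of 1: {0, 1, 3, 4, 5, 6, 7, 8, 9}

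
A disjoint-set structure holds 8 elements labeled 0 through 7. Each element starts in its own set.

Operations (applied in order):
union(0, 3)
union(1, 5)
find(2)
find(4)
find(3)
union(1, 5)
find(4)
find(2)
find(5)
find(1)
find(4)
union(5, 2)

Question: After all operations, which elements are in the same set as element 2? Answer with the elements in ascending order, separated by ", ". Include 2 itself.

Step 1: union(0, 3) -> merged; set of 0 now {0, 3}
Step 2: union(1, 5) -> merged; set of 1 now {1, 5}
Step 3: find(2) -> no change; set of 2 is {2}
Step 4: find(4) -> no change; set of 4 is {4}
Step 5: find(3) -> no change; set of 3 is {0, 3}
Step 6: union(1, 5) -> already same set; set of 1 now {1, 5}
Step 7: find(4) -> no change; set of 4 is {4}
Step 8: find(2) -> no change; set of 2 is {2}
Step 9: find(5) -> no change; set of 5 is {1, 5}
Step 10: find(1) -> no change; set of 1 is {1, 5}
Step 11: find(4) -> no change; set of 4 is {4}
Step 12: union(5, 2) -> merged; set of 5 now {1, 2, 5}
Component of 2: {1, 2, 5}

Answer: 1, 2, 5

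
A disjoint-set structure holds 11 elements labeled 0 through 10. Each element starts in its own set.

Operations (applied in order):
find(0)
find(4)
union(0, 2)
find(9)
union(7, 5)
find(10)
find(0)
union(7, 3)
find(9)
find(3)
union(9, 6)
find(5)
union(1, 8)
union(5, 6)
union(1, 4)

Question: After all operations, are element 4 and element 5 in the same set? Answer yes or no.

Answer: no

Derivation:
Step 1: find(0) -> no change; set of 0 is {0}
Step 2: find(4) -> no change; set of 4 is {4}
Step 3: union(0, 2) -> merged; set of 0 now {0, 2}
Step 4: find(9) -> no change; set of 9 is {9}
Step 5: union(7, 5) -> merged; set of 7 now {5, 7}
Step 6: find(10) -> no change; set of 10 is {10}
Step 7: find(0) -> no change; set of 0 is {0, 2}
Step 8: union(7, 3) -> merged; set of 7 now {3, 5, 7}
Step 9: find(9) -> no change; set of 9 is {9}
Step 10: find(3) -> no change; set of 3 is {3, 5, 7}
Step 11: union(9, 6) -> merged; set of 9 now {6, 9}
Step 12: find(5) -> no change; set of 5 is {3, 5, 7}
Step 13: union(1, 8) -> merged; set of 1 now {1, 8}
Step 14: union(5, 6) -> merged; set of 5 now {3, 5, 6, 7, 9}
Step 15: union(1, 4) -> merged; set of 1 now {1, 4, 8}
Set of 4: {1, 4, 8}; 5 is not a member.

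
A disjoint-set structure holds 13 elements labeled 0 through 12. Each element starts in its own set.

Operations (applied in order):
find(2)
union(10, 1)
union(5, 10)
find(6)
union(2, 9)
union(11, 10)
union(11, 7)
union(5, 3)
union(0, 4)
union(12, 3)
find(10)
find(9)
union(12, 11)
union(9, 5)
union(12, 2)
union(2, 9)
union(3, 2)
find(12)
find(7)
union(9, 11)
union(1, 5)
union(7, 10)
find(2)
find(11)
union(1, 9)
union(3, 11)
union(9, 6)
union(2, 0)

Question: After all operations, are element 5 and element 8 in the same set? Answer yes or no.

Step 1: find(2) -> no change; set of 2 is {2}
Step 2: union(10, 1) -> merged; set of 10 now {1, 10}
Step 3: union(5, 10) -> merged; set of 5 now {1, 5, 10}
Step 4: find(6) -> no change; set of 6 is {6}
Step 5: union(2, 9) -> merged; set of 2 now {2, 9}
Step 6: union(11, 10) -> merged; set of 11 now {1, 5, 10, 11}
Step 7: union(11, 7) -> merged; set of 11 now {1, 5, 7, 10, 11}
Step 8: union(5, 3) -> merged; set of 5 now {1, 3, 5, 7, 10, 11}
Step 9: union(0, 4) -> merged; set of 0 now {0, 4}
Step 10: union(12, 3) -> merged; set of 12 now {1, 3, 5, 7, 10, 11, 12}
Step 11: find(10) -> no change; set of 10 is {1, 3, 5, 7, 10, 11, 12}
Step 12: find(9) -> no change; set of 9 is {2, 9}
Step 13: union(12, 11) -> already same set; set of 12 now {1, 3, 5, 7, 10, 11, 12}
Step 14: union(9, 5) -> merged; set of 9 now {1, 2, 3, 5, 7, 9, 10, 11, 12}
Step 15: union(12, 2) -> already same set; set of 12 now {1, 2, 3, 5, 7, 9, 10, 11, 12}
Step 16: union(2, 9) -> already same set; set of 2 now {1, 2, 3, 5, 7, 9, 10, 11, 12}
Step 17: union(3, 2) -> already same set; set of 3 now {1, 2, 3, 5, 7, 9, 10, 11, 12}
Step 18: find(12) -> no change; set of 12 is {1, 2, 3, 5, 7, 9, 10, 11, 12}
Step 19: find(7) -> no change; set of 7 is {1, 2, 3, 5, 7, 9, 10, 11, 12}
Step 20: union(9, 11) -> already same set; set of 9 now {1, 2, 3, 5, 7, 9, 10, 11, 12}
Step 21: union(1, 5) -> already same set; set of 1 now {1, 2, 3, 5, 7, 9, 10, 11, 12}
Step 22: union(7, 10) -> already same set; set of 7 now {1, 2, 3, 5, 7, 9, 10, 11, 12}
Step 23: find(2) -> no change; set of 2 is {1, 2, 3, 5, 7, 9, 10, 11, 12}
Step 24: find(11) -> no change; set of 11 is {1, 2, 3, 5, 7, 9, 10, 11, 12}
Step 25: union(1, 9) -> already same set; set of 1 now {1, 2, 3, 5, 7, 9, 10, 11, 12}
Step 26: union(3, 11) -> already same set; set of 3 now {1, 2, 3, 5, 7, 9, 10, 11, 12}
Step 27: union(9, 6) -> merged; set of 9 now {1, 2, 3, 5, 6, 7, 9, 10, 11, 12}
Step 28: union(2, 0) -> merged; set of 2 now {0, 1, 2, 3, 4, 5, 6, 7, 9, 10, 11, 12}
Set of 5: {0, 1, 2, 3, 4, 5, 6, 7, 9, 10, 11, 12}; 8 is not a member.

Answer: no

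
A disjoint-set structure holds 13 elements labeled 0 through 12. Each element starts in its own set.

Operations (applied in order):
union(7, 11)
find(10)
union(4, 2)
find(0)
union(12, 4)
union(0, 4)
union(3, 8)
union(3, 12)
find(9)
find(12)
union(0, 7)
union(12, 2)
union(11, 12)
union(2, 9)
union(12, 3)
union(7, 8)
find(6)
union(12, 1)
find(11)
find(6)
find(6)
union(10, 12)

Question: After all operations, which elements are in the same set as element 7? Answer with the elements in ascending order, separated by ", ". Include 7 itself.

Step 1: union(7, 11) -> merged; set of 7 now {7, 11}
Step 2: find(10) -> no change; set of 10 is {10}
Step 3: union(4, 2) -> merged; set of 4 now {2, 4}
Step 4: find(0) -> no change; set of 0 is {0}
Step 5: union(12, 4) -> merged; set of 12 now {2, 4, 12}
Step 6: union(0, 4) -> merged; set of 0 now {0, 2, 4, 12}
Step 7: union(3, 8) -> merged; set of 3 now {3, 8}
Step 8: union(3, 12) -> merged; set of 3 now {0, 2, 3, 4, 8, 12}
Step 9: find(9) -> no change; set of 9 is {9}
Step 10: find(12) -> no change; set of 12 is {0, 2, 3, 4, 8, 12}
Step 11: union(0, 7) -> merged; set of 0 now {0, 2, 3, 4, 7, 8, 11, 12}
Step 12: union(12, 2) -> already same set; set of 12 now {0, 2, 3, 4, 7, 8, 11, 12}
Step 13: union(11, 12) -> already same set; set of 11 now {0, 2, 3, 4, 7, 8, 11, 12}
Step 14: union(2, 9) -> merged; set of 2 now {0, 2, 3, 4, 7, 8, 9, 11, 12}
Step 15: union(12, 3) -> already same set; set of 12 now {0, 2, 3, 4, 7, 8, 9, 11, 12}
Step 16: union(7, 8) -> already same set; set of 7 now {0, 2, 3, 4, 7, 8, 9, 11, 12}
Step 17: find(6) -> no change; set of 6 is {6}
Step 18: union(12, 1) -> merged; set of 12 now {0, 1, 2, 3, 4, 7, 8, 9, 11, 12}
Step 19: find(11) -> no change; set of 11 is {0, 1, 2, 3, 4, 7, 8, 9, 11, 12}
Step 20: find(6) -> no change; set of 6 is {6}
Step 21: find(6) -> no change; set of 6 is {6}
Step 22: union(10, 12) -> merged; set of 10 now {0, 1, 2, 3, 4, 7, 8, 9, 10, 11, 12}
Component of 7: {0, 1, 2, 3, 4, 7, 8, 9, 10, 11, 12}

Answer: 0, 1, 2, 3, 4, 7, 8, 9, 10, 11, 12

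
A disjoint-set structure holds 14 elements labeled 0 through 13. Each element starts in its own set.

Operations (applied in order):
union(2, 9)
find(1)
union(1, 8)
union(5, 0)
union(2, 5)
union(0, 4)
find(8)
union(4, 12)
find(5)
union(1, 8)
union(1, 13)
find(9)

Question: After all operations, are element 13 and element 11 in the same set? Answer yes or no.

Answer: no

Derivation:
Step 1: union(2, 9) -> merged; set of 2 now {2, 9}
Step 2: find(1) -> no change; set of 1 is {1}
Step 3: union(1, 8) -> merged; set of 1 now {1, 8}
Step 4: union(5, 0) -> merged; set of 5 now {0, 5}
Step 5: union(2, 5) -> merged; set of 2 now {0, 2, 5, 9}
Step 6: union(0, 4) -> merged; set of 0 now {0, 2, 4, 5, 9}
Step 7: find(8) -> no change; set of 8 is {1, 8}
Step 8: union(4, 12) -> merged; set of 4 now {0, 2, 4, 5, 9, 12}
Step 9: find(5) -> no change; set of 5 is {0, 2, 4, 5, 9, 12}
Step 10: union(1, 8) -> already same set; set of 1 now {1, 8}
Step 11: union(1, 13) -> merged; set of 1 now {1, 8, 13}
Step 12: find(9) -> no change; set of 9 is {0, 2, 4, 5, 9, 12}
Set of 13: {1, 8, 13}; 11 is not a member.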